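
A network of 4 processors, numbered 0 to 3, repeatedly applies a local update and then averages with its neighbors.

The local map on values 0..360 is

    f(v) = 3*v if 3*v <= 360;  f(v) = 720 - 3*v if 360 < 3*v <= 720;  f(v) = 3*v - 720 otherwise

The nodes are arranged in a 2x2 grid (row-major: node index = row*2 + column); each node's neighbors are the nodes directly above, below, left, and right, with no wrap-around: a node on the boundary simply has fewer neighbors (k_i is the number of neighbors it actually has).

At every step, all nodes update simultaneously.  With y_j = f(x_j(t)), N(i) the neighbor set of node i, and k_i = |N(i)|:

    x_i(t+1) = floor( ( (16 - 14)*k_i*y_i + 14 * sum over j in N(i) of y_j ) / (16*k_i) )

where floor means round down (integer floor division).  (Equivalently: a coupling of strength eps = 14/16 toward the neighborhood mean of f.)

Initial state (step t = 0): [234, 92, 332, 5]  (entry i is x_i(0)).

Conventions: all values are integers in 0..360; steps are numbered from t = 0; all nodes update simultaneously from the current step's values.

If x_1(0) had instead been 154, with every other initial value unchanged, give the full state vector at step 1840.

Simulating step by step:
t=0: [234, 154, 332, 5]
t=1: [235, 46, 48, 235]
t=2: [125, 30, 31, 125]
t=3: [123, 313, 313, 123]
t=4: [235, 334, 334, 235]
t=5: [248, 48, 48, 248]
t=6: [129, 39, 39, 129]
t=7: [144, 306, 306, 144]
t=8: [209, 276, 276, 209]
t=9: [106, 94, 94, 106]
t=10: [286, 313, 313, 286]
t=11: [208, 148, 148, 208]
t=12: [253, 118, 118, 253]
t=13: [314, 78, 78, 314]
t=14: [232, 223, 223, 232]
t=15: [47, 27, 27, 47]
t=16: [88, 133, 133, 88]
t=17: [313, 271, 271, 313]
t=18: [108, 203, 203, 108]
t=19: [137, 297, 297, 137]
t=20: [188, 291, 291, 188]
t=21: [153, 155, 155, 153]
t=22: [255, 260, 260, 255]
t=23: [58, 46, 46, 58]
t=24: [142, 169, 169, 142]
t=25: [223, 283, 283, 223]
t=26: [119, 60, 60, 119]
t=27: [202, 334, 334, 202]
t=28: [261, 135, 135, 261]
t=29: [283, 94, 94, 283]
t=30: [262, 148, 148, 262]
t=31: [249, 92, 92, 249]
t=32: [244, 58, 58, 244]
t=33: [153, 32, 32, 153]
t=34: [116, 240, 240, 116]
t=35: [43, 304, 304, 43]
t=36: [184, 136, 136, 184]
t=37: [294, 186, 186, 294]
t=38: [162, 162, 162, 162]
t=39: [234, 234, 234, 234]
t=40: [18, 18, 18, 18]
t=41: [54, 54, 54, 54]
t=42: [162, 162, 162, 162]

Answer: [18, 18, 18, 18]
Key observation: The state at step 38, [162, 162, 162, 162], reappears at step 42: the system is in a cycle of period 4 from step 38 on.  Therefore the state at step 1840 equals the state at step 38 + ((1840 - 38) mod 4) = 40, which is [18, 18, 18, 18].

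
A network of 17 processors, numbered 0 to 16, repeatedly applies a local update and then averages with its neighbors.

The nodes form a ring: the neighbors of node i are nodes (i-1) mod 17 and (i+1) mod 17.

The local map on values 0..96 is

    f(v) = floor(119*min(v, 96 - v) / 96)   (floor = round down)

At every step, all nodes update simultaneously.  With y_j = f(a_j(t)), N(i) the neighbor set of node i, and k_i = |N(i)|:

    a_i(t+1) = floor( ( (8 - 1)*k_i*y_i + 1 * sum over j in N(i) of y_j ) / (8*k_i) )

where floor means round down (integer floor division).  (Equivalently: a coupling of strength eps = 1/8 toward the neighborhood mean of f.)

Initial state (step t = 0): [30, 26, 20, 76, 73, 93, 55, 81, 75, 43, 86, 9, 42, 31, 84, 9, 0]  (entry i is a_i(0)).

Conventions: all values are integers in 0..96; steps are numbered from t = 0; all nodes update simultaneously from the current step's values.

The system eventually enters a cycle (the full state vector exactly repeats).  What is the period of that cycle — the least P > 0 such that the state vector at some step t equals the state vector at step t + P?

Simulating step by step:
t=0: [30, 26, 20, 76, 73, 93, 55, 81, 75, 43, 86, 9, 42, 31, 84, 9, 0]
t=1: [34, 31, 24, 24, 26, 7, 45, 20, 27, 48, 14, 13, 48, 37, 15, 10, 3]
t=2: [39, 37, 29, 29, 30, 12, 50, 26, 34, 54, 19, 18, 55, 44, 19, 11, 6]
t=3: [45, 44, 35, 35, 35, 18, 52, 34, 42, 49, 24, 23, 48, 51, 24, 13, 9]
t=4: [52, 53, 43, 43, 41, 25, 51, 43, 51, 55, 30, 30, 56, 53, 29, 16, 14]
t=5: [51, 53, 53, 52, 48, 32, 53, 53, 54, 49, 37, 37, 48, 51, 35, 19, 19]
t=6: [52, 53, 53, 54, 57, 41, 52, 52, 52, 56, 45, 45, 57, 54, 42, 24, 25]
t=7: [52, 53, 52, 51, 48, 50, 53, 54, 53, 49, 54, 54, 48, 51, 50, 30, 31]
t=8: [52, 53, 54, 55, 58, 56, 53, 52, 53, 57, 52, 52, 58, 55, 55, 38, 38]
t=9: [53, 53, 51, 49, 47, 49, 52, 53, 52, 48, 53, 53, 47, 49, 49, 47, 47]
t=10: [53, 53, 55, 57, 58, 57, 54, 53, 54, 58, 53, 53, 57, 58, 58, 58, 57]
t=11: [52, 52, 50, 48, 47, 48, 51, 52, 51, 47, 52, 52, 48, 47, 47, 47, 48]
t=12: [54, 54, 56, 58, 58, 58, 55, 54, 55, 57, 54, 54, 58, 58, 58, 58, 58]
t=13: [51, 51, 49, 47, 47, 47, 49, 51, 50, 48, 51, 51, 47, 47, 47, 47, 47]
t=14: [55, 55, 57, 58, 58, 58, 57, 55, 57, 58, 55, 55, 57, 58, 58, 58, 57]
t=15: [49, 49, 48, 47, 47, 47, 48, 49, 48, 47, 49, 49, 48, 47, 47, 47, 48]
t=16: [58, 58, 58, 58, 58, 58, 58, 58, 58, 58, 58, 58, 58, 58, 58, 58, 58]
t=17: [47, 47, 47, 47, 47, 47, 47, 47, 47, 47, 47, 47, 47, 47, 47, 47, 47]
t=18: [58, 58, 58, 58, 58, 58, 58, 58, 58, 58, 58, 58, 58, 58, 58, 58, 58]

Answer: 2
Key observation: The state at step 16, [58, 58, 58, 58, 58, 58, 58, 58, 58, 58, 58, 58, 58, 58, 58, 58, 58], reappears at step 18 — and no state repeats earlier — so the cycle the system enters has period 2.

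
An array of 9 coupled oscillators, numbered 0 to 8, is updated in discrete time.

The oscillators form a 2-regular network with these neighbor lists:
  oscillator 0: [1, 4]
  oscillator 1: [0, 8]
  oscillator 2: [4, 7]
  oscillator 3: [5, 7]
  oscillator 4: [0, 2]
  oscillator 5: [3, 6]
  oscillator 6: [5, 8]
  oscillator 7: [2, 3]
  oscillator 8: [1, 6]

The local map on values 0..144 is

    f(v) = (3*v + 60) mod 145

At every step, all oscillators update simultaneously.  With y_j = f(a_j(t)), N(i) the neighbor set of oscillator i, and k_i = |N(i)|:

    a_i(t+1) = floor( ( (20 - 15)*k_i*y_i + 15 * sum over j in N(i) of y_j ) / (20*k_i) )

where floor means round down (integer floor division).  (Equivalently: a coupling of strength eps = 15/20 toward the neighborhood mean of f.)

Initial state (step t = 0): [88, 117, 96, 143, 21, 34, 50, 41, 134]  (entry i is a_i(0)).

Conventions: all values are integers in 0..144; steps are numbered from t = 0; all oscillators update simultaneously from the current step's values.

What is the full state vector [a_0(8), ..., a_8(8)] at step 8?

Simulating step by step:
t=0: [88, 117, 96, 143, 21, 34, 50, 41, 134]
t=1: [100, 53, 74, 34, 65, 48, 32, 51, 76]
t=2: [86, 98, 101, 51, 105, 25, 78, 74, 67]
t=3: [62, 70, 101, 119, 59, 60, 95, 87, 54]
t=4: [106, 98, 64, 79, 88, 92, 78, 82, 86]
t=5: [58, 59, 45, 25, 81, 15, 28, 46, 32]
t=6: [61, 60, 37, 93, 55, 130, 79, 82, 91]
t=7: [90, 76, 42, 23, 66, 24, 23, 32, 49]
t=8: [106, 74, 56, 85, 58, 129, 105, 66, 117]

Answer: [106, 74, 56, 85, 58, 129, 105, 66, 117]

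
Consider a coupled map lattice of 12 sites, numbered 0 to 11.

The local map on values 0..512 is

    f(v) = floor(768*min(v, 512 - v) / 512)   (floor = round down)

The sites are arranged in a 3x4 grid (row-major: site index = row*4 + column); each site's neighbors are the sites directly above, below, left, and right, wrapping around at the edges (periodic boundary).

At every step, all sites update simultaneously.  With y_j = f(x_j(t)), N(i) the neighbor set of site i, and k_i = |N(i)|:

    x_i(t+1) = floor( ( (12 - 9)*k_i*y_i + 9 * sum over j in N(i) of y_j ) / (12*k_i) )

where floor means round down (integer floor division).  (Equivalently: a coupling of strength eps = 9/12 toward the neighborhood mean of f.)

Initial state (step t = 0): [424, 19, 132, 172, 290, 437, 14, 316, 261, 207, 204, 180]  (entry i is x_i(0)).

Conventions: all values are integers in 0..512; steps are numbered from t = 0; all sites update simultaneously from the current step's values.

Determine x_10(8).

Simulating step by step:
t=0: [424, 19, 132, 172, 290, 437, 14, 316, 261, 207, 204, 180]
t=1: [219, 148, 164, 232, 254, 157, 175, 238, 289, 231, 226, 298]
t=2: [322, 272, 281, 321, 330, 285, 286, 335, 341, 298, 305, 338]
t=3: [291, 332, 329, 288, 283, 327, 321, 283, 277, 317, 315, 274]
t=4: [326, 287, 291, 328, 330, 292, 294, 333, 336, 296, 300, 337]
t=5: [285, 321, 318, 282, 282, 318, 315, 280, 279, 315, 312, 276]
t=6: [333, 299, 302, 336, 335, 301, 304, 338, 337, 303, 306, 340]
t=7: [275, 307, 304, 272, 273, 305, 303, 271, 272, 304, 301, 270]
t=8: [348, 318, 321, 350, 349, 319, 321, 351, 350, 320, 322, 352]

Answer: x_10(8) = 322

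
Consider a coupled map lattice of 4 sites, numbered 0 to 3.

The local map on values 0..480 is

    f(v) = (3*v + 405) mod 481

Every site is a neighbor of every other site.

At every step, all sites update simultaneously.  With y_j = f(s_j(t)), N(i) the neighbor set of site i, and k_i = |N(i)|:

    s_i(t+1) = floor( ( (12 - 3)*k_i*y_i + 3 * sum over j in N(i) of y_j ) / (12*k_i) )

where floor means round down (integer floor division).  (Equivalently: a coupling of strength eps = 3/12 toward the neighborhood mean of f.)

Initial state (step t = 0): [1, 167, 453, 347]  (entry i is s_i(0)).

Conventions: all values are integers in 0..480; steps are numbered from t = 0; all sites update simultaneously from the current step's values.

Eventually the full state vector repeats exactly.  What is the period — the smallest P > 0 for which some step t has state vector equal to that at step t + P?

Answer: 18
Key observation: The state at step 102, [195, 195, 195, 195], reappears at step 120 — and no state repeats earlier — so the cycle the system enters has period 18.

Derivation:
t=0: [1, 167, 453, 347]
t=1: [368, 379, 310, 98]
t=2: [107, 129, 311, 208]
t=3: [246, 290, 333, 127]
t=4: [224, 312, 398, 306]
t=5: [160, 336, 188, 324]
t=6: [375, 407, 111, 383]
t=7: [111, 175, 224, 127]
t=8: [265, 393, 170, 297]
t=9: [254, 189, 384, 318]
t=10: [197, 67, 136, 325]
t=11: [98, 159, 297, 354]
t=12: [226, 348, 304, 97]
t=13: [138, 62, 294, 201]
t=14: [293, 141, 284, 98]
t=15: [313, 329, 295, 243]
t=16: [364, 396, 328, 224]
t=17: [98, 162, 346, 138]
t=18: [225, 353, 80, 305]
t=19: [133, 69, 164, 293]
t=20: [314, 186, 376, 314]
t=21: [328, 72, 131, 328]
t=22: [393, 202, 320, 393]
t=23: [155, 93, 329, 155]
t=24: [376, 252, 404, 376]
t=25: [106, 178, 162, 106]
t=26: [274, 418, 386, 274]
t=27: [248, 216, 152, 248]
t=28: [195, 131, 323, 195]
t=29: [84, 276, 340, 84]
t=30: [207, 271, 399, 207]
t=31: [87, 215, 151, 87]
t=32: [192, 128, 320, 192]
t=33: [75, 267, 331, 75]
t=34: [180, 244, 372, 180]
t=35: [407, 215, 150, 407]
t=36: [191, 127, 318, 191]
t=37: [71, 264, 325, 71]
t=38: [168, 233, 355, 168]
t=39: [370, 180, 103, 370]
t=40: [118, 379, 225, 118]
t=41: [249, 130, 143, 249]
t=42: [213, 296, 322, 213]
t=43: [130, 296, 348, 130]
t=44: [289, 301, 84, 289]
t=45: [301, 325, 212, 301]
t=46: [329, 377, 151, 329]
t=47: [397, 172, 362, 397]
t=48: [168, 359, 98, 168]
t=49: [378, 118, 238, 378]
t=50: [116, 237, 156, 116]
t=51: [272, 193, 352, 272]
t=52: [219, 61, 58, 219]
t=53: [100, 105, 99, 100]
t=54: [225, 235, 223, 225]
t=55: [120, 140, 116, 120]
t=56: [288, 328, 280, 288]
t=57: [315, 395, 299, 315]
t=58: [363, 203, 331, 363]
t=59: [83, 83, 339, 83]
t=60: [196, 196, 388, 196]
t=61: [38, 38, 102, 38]
t=62: [54, 54, 182, 54]
t=63: [118, 118, 374, 118]
t=64: [261, 261, 132, 261]
t=65: [233, 233, 296, 233]
t=66: [157, 157, 283, 157]
t=67: [386, 386, 317, 386]
t=68: [142, 142, 325, 142]
t=69: [355, 355, 401, 355]
t=70: [38, 38, 130, 38]
t=71: [61, 61, 245, 61]
t=72: [112, 112, 160, 112]
t=73: [272, 272, 368, 272]
t=74: [242, 242, 114, 242]
t=75: [177, 177, 241, 177]
t=76: [430, 430, 238, 430]
t=77: [244, 244, 180, 244]
t=78: [199, 199, 391, 199]
t=79: [47, 47, 111, 47]
t=80: [81, 81, 209, 81]
t=81: [158, 158, 94, 158]
t=82: [382, 382, 254, 382]
t=83: [116, 116, 180, 116]
t=84: [288, 288, 416, 288]
t=85: [298, 298, 234, 298]
t=86: [321, 321, 193, 321]
t=87: [374, 374, 118, 374]
t=88: [100, 100, 229, 100]
t=89: [216, 216, 153, 216]
t=90: [115, 115, 310, 115]
t=91: [277, 277, 347, 277]
t=92: [251, 251, 70, 251]
t=93: [190, 190, 149, 190]
t=94: [42, 42, 281, 42]
t=95: [69, 69, 227, 69]
t=96: [130, 130, 125, 130]
t=97: [312, 312, 302, 312]
t=98: [376, 376, 356, 376]
t=99: [85, 85, 45, 85]
t=100: [169, 169, 89, 169]
t=101: [411, 411, 251, 411]
t=102: [195, 195, 195, 195]
t=103: [28, 28, 28, 28]
t=104: [8, 8, 8, 8]
t=105: [429, 429, 429, 429]
t=106: [249, 249, 249, 249]
t=107: [190, 190, 190, 190]
t=108: [13, 13, 13, 13]
t=109: [444, 444, 444, 444]
t=110: [294, 294, 294, 294]
t=111: [325, 325, 325, 325]
t=112: [418, 418, 418, 418]
t=113: [216, 216, 216, 216]
t=114: [91, 91, 91, 91]
t=115: [197, 197, 197, 197]
t=116: [34, 34, 34, 34]
t=117: [26, 26, 26, 26]
t=118: [2, 2, 2, 2]
t=119: [411, 411, 411, 411]
t=120: [195, 195, 195, 195]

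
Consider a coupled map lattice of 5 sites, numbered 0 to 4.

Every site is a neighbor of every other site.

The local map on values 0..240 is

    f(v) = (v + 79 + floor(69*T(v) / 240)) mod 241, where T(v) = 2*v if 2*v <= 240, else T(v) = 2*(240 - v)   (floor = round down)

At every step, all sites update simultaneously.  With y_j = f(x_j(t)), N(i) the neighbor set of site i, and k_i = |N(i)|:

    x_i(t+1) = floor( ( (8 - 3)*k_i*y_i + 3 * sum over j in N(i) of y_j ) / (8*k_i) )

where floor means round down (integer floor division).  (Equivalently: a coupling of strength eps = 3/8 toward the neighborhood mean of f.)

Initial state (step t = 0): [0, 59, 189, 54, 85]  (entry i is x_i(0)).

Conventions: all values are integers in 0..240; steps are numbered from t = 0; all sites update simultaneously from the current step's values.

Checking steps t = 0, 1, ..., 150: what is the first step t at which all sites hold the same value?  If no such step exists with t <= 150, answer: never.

Simulating step by step:
t=0: [0, 59, 189, 54, 85]  (not all equal)
t=1: [105, 154, 93, 151, 176]  (not all equal)
t=2: [35, 55, 153, 54, 60]  (not all equal)
t=3: [134, 151, 85, 150, 155]  (not all equal)
t=4: [51, 55, 146, 54, 55]  (not all equal)
t=5: [149, 152, 84, 151, 152]  (not all equal)
t=6: [55, 55, 146, 55, 55]  (not all equal)
t=7: [153, 153, 85, 153, 153]  (not all equal)
t=8: [57, 57, 147, 57, 57]  (not all equal)
t=9: [155, 155, 86, 155, 155]  (not all equal)
t=10: [57, 57, 149, 57, 57]  (not all equal)
t=11: [155, 155, 87, 155, 155]  (not all equal)
t=12: [57, 57, 150, 57, 57]  (not all equal)
t=13: [155, 155, 87, 155, 155]  (not all equal)

Answer: never
Key observation: The state at step 11 reappears at step 13 — the system is in a cycle of period 2 from step 11 on.  No step 0..13 is synchronized, and the cycle repeats forever, so no step up to 150 (or ever) has all sites equal.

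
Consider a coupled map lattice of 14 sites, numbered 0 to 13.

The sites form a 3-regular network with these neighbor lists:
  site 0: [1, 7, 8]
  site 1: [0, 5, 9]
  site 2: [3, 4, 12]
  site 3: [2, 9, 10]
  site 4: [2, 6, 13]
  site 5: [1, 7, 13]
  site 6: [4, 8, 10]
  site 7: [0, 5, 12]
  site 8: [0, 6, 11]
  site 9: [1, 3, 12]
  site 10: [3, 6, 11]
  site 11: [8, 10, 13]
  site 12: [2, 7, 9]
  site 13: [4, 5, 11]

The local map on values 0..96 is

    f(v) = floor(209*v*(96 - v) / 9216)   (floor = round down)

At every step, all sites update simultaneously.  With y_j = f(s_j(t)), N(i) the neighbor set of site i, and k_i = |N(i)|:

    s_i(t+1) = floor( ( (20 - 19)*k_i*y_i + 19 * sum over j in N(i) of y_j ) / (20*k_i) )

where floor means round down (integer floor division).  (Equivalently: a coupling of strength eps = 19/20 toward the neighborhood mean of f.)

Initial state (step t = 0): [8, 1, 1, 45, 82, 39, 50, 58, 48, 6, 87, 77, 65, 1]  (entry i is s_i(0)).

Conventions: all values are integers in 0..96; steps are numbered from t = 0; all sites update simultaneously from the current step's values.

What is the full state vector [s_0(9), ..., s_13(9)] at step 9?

Simulating step by step:
t=0: [8, 1, 1, 45, 82, 39, 50, 58, 48, 6, 87, 77, 65, 1]
t=1: [33, 24, 39, 12, 19, 19, 32, 37, 34, 31, 44, 24, 22, 34]
t=2: [45, 41, 31, 47, 46, 44, 43, 39, 44, 32, 36, 47, 47, 35]
t=3: [50, 49, 51, 46, 48, 49, 50, 51, 51, 51, 51, 49, 47, 51]
t=4: [52, 52, 52, 52, 52, 52, 52, 52, 52, 52, 52, 52, 52, 52]
t=5: [51, 51, 51, 51, 51, 51, 51, 51, 51, 51, 51, 51, 51, 51]
t=6: [52, 52, 52, 52, 52, 52, 52, 52, 52, 52, 52, 52, 52, 52]
t=7: [51, 51, 51, 51, 51, 51, 51, 51, 51, 51, 51, 51, 51, 51]
t=8: [52, 52, 52, 52, 52, 52, 52, 52, 52, 52, 52, 52, 52, 52]
t=9: [51, 51, 51, 51, 51, 51, 51, 51, 51, 51, 51, 51, 51, 51]

Answer: [51, 51, 51, 51, 51, 51, 51, 51, 51, 51, 51, 51, 51, 51]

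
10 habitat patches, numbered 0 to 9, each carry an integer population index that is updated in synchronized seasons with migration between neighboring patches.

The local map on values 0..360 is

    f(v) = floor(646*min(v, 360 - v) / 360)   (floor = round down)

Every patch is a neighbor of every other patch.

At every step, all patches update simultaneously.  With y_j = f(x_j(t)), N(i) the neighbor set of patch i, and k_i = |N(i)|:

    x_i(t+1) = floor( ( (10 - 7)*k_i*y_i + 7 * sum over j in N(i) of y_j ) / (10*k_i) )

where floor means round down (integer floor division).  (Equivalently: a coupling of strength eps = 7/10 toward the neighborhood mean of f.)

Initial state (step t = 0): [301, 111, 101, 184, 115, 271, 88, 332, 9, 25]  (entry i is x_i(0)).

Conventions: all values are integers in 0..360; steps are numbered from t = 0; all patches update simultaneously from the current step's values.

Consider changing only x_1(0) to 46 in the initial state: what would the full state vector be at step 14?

Answer: [283, 283, 283, 283, 283, 283, 283, 283, 283, 283]
Key observation: This trace re-runs the system from the modified initial state.

Derivation:
t=0: [301, 46, 101, 184, 115, 271, 88, 332, 9, 25]
t=1: [125, 120, 142, 172, 148, 137, 137, 113, 105, 112]
t=2: [232, 230, 238, 250, 241, 236, 236, 227, 224, 226]
t=3: [226, 227, 223, 219, 222, 224, 224, 228, 229, 228]
t=4: [241, 240, 242, 244, 242, 242, 242, 240, 240, 240]
t=5: [212, 213, 212, 211, 212, 212, 212, 213, 213, 213]
t=6: [264, 264, 264, 264, 264, 264, 264, 264, 264, 264]
t=7: [172, 172, 172, 172, 172, 172, 172, 172, 172, 172]
t=8: [308, 308, 308, 308, 308, 308, 308, 308, 308, 308]
t=9: [93, 93, 93, 93, 93, 93, 93, 93, 93, 93]
t=10: [166, 166, 166, 166, 166, 166, 166, 166, 166, 166]
t=11: [297, 297, 297, 297, 297, 297, 297, 297, 297, 297]
t=12: [113, 113, 113, 113, 113, 113, 113, 113, 113, 113]
t=13: [202, 202, 202, 202, 202, 202, 202, 202, 202, 202]
t=14: [283, 283, 283, 283, 283, 283, 283, 283, 283, 283]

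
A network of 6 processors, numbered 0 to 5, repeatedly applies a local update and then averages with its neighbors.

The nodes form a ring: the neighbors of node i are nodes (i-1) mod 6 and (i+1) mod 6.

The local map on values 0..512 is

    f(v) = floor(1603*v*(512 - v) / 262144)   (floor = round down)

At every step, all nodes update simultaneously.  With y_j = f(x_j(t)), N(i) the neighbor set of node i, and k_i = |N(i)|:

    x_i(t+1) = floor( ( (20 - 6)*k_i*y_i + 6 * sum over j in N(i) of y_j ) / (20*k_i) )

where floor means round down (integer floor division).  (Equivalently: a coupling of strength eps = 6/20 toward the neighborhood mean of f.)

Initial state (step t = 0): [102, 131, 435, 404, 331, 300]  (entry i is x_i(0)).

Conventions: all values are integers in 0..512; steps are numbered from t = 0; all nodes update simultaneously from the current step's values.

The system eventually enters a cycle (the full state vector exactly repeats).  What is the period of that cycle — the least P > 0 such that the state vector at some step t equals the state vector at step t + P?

Answer: 2
Key observation: The state at step 20, [397, 397, 397, 397, 397, 397], reappears at step 22 — and no state repeats earlier — so the cycle the system enters has period 2.

Derivation:
t=0: [102, 131, 435, 404, 331, 300]
t=1: [282, 282, 228, 271, 354, 364]
t=2: [385, 395, 395, 389, 348, 341]
t=3: [304, 284, 283, 298, 340, 346]
t=4: [382, 393, 394, 385, 360, 357]
t=5: [305, 287, 286, 301, 329, 332]
t=6: [384, 392, 393, 386, 370, 368]
t=7: [301, 288, 287, 298, 317, 319]
t=8: [387, 393, 393, 387, 378, 377]
t=9: [295, 286, 286, 295, 307, 308]
t=10: [390, 394, 394, 390, 385, 385]
t=11: [290, 284, 284, 290, 296, 296]
t=12: [392, 394, 394, 392, 390, 390]
t=13: [287, 284, 284, 287, 289, 289]
t=14: [394, 394, 394, 394, 394, 394]
t=15: [284, 284, 284, 284, 284, 284]
t=16: [395, 395, 395, 395, 395, 395]
t=17: [282, 282, 282, 282, 282, 282]
t=18: [396, 396, 396, 396, 396, 396]
t=19: [280, 280, 280, 280, 280, 280]
t=20: [397, 397, 397, 397, 397, 397]
t=21: [279, 279, 279, 279, 279, 279]
t=22: [397, 397, 397, 397, 397, 397]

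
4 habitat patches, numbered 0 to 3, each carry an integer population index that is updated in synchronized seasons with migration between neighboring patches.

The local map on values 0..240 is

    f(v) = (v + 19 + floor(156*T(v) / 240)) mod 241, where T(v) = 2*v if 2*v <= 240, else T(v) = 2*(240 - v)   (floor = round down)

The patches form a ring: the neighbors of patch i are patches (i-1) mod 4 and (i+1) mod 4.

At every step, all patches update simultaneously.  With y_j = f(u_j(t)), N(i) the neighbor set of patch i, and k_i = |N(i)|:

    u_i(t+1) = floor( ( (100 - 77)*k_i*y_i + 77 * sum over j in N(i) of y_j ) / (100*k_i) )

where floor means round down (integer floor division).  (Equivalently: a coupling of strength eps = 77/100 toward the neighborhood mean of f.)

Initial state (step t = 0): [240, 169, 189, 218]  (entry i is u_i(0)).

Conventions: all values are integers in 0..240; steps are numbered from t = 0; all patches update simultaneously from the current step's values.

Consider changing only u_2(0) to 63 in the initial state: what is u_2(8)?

Answer: u_2(8) = 74
Key observation: This trace re-runs the system from the modified initial state.

Derivation:
t=0: [240, 169, 63, 218]
t=1: [28, 78, 61, 75]
t=2: [168, 138, 186, 137]
t=3: [45, 39, 44, 39]
t=4: [111, 118, 110, 118]
t=5: [45, 35, 44, 35]
t=6: [104, 115, 103, 115]
t=7: [36, 21, 35, 21]
t=8: [74, 92, 74, 92]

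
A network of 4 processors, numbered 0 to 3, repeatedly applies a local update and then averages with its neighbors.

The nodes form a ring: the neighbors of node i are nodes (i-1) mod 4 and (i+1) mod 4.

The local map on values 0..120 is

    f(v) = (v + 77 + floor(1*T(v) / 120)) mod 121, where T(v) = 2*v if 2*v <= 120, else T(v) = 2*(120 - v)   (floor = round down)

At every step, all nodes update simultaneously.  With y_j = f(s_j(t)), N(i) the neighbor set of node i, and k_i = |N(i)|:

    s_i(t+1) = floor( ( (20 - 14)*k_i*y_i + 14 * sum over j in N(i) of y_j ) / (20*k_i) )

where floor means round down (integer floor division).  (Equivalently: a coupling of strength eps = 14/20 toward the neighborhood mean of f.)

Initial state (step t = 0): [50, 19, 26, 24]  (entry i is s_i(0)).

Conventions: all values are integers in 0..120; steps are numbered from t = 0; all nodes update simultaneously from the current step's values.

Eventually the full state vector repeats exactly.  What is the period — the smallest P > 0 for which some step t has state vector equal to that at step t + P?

Answer: 11
Key observation: The state at step 6, [95, 95, 95, 95], reappears at step 17 — and no state repeats earlier — so the cycle the system enters has period 11.

Derivation:
t=0: [50, 19, 26, 24]
t=1: [70, 66, 99, 68]
t=2: [23, 34, 32, 35]
t=3: [108, 106, 110, 106]
t=4: [62, 64, 63, 64]
t=5: [19, 18, 19, 18]
t=6: [95, 95, 95, 95]
t=7: [51, 51, 51, 51]
t=8: [7, 7, 7, 7]
t=9: [84, 84, 84, 84]
t=10: [40, 40, 40, 40]
t=11: [117, 117, 117, 117]
t=12: [73, 73, 73, 73]
t=13: [29, 29, 29, 29]
t=14: [106, 106, 106, 106]
t=15: [62, 62, 62, 62]
t=16: [18, 18, 18, 18]
t=17: [95, 95, 95, 95]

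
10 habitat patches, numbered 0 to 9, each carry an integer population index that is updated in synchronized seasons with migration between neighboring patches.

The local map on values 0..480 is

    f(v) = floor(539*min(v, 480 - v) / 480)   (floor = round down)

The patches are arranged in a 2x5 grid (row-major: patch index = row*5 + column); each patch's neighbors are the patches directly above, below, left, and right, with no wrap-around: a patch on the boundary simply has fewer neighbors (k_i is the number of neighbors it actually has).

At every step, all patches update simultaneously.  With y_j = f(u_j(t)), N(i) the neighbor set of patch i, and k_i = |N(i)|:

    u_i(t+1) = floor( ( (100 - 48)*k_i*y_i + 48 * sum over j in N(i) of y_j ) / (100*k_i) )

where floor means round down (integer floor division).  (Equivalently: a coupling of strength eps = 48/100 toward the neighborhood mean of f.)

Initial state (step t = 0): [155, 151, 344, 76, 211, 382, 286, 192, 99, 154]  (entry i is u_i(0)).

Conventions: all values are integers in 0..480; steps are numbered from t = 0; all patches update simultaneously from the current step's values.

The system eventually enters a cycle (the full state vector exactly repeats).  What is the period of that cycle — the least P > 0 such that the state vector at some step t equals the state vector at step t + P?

Answer: 2
Key observation: The state at step 14, [242, 247, 257, 265, 267, 241, 246, 256, 265, 267], reappears at step 16 — and no state repeats earlier — so the cycle the system enters has period 2.

Derivation:
t=0: [155, 151, 344, 76, 211, 382, 286, 192, 99, 154]
t=1: [157, 174, 154, 124, 184, 151, 191, 188, 133, 172]
t=2: [178, 191, 176, 156, 186, 181, 203, 195, 164, 185]
t=3: [203, 210, 199, 185, 199, 207, 219, 210, 191, 201]
t=4: [230, 233, 224, 213, 219, 233, 239, 231, 218, 221]
t=5: [259, 260, 251, 242, 244, 261, 264, 256, 246, 246]
t=6: [247, 247, 256, 264, 264, 245, 244, 252, 261, 262]
t=7: [261, 260, 251, 243, 242, 263, 262, 254, 246, 243]
t=8: [245, 247, 256, 264, 266, 243, 245, 253, 261, 265]
t=9: [263, 260, 251, 243, 240, 264, 261, 253, 245, 241]
t=10: [243, 247, 256, 264, 268, 242, 246, 254, 262, 267]
t=11: [265, 260, 251, 243, 239, 265, 261, 252, 244, 239]
t=12: [242, 247, 256, 264, 267, 241, 246, 255, 264, 267]
t=13: [265, 260, 251, 242, 239, 266, 261, 251, 243, 239]
t=14: [242, 247, 257, 265, 267, 241, 246, 256, 265, 267]
t=15: [265, 260, 250, 242, 239, 266, 261, 251, 242, 239]
t=16: [242, 247, 257, 265, 267, 241, 246, 256, 265, 267]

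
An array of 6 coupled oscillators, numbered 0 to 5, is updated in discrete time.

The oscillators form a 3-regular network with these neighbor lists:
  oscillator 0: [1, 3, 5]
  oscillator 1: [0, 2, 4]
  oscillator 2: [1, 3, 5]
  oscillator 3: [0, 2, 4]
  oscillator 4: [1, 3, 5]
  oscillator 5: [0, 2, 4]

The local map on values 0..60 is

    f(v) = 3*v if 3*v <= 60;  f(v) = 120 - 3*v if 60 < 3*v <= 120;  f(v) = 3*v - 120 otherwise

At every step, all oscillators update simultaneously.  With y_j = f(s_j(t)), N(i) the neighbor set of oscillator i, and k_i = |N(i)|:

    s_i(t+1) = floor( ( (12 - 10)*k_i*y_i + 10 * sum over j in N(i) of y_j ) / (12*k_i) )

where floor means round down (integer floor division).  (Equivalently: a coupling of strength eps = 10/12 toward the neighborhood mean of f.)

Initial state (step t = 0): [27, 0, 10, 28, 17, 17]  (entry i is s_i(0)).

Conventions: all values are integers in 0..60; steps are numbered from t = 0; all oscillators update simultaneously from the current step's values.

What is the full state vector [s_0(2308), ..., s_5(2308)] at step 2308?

Answer: [46, 14, 46, 14, 46, 14]
Key observation: The state at step 11, [38, 22, 38, 22, 38, 22], reappears at step 13: the system is in a cycle of period 2 from step 11 on.  Therefore the state at step 2308 equals the state at step 11 + ((2308 - 11) mod 2) = 12, which is [46, 14, 46, 14, 46, 14].

Derivation:
t=0: [27, 0, 10, 28, 17, 17]
t=1: [30, 33, 29, 39, 32, 41]
t=2: [12, 27, 13, 24, 11, 24]
t=3: [43, 36, 44, 38, 43, 38]
t=4: [8, 10, 8, 9, 8, 9]
t=5: [27, 25, 27, 24, 27, 24]
t=6: [45, 40, 45, 40, 45, 40]
t=7: [2, 12, 2, 12, 2, 12]
t=8: [31, 11, 31, 11, 31, 11]
t=9: [32, 28, 32, 28, 32, 28]
t=10: [34, 26, 34, 26, 34, 26]
t=11: [38, 22, 38, 22, 38, 22]
t=12: [46, 14, 46, 14, 46, 14]
t=13: [38, 22, 38, 22, 38, 22]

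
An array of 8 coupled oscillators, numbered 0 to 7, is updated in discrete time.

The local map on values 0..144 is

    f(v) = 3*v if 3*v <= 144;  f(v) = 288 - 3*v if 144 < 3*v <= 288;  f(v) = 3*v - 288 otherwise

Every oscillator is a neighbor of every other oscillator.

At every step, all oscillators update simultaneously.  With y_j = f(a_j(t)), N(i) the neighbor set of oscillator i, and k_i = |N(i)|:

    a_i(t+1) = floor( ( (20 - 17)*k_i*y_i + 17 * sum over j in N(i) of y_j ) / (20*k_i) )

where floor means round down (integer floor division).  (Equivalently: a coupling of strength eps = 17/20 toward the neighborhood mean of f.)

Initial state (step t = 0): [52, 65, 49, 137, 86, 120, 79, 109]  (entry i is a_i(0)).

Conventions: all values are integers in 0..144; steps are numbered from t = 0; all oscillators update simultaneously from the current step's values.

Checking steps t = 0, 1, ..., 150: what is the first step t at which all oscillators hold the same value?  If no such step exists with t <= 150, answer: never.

Answer: 2
Key observation: Synchronization is absorbing here: once all oscillators are equal they stay equal, and step 2 is the first all-equal step.

Derivation:
t=0: [52, 65, 49, 137, 86, 120, 79, 109]  (not all equal)
t=1: [86, 85, 86, 86, 83, 84, 84, 83]  (not all equal)
t=2: [34, 34, 34, 34, 34, 34, 34, 34]  (all equal)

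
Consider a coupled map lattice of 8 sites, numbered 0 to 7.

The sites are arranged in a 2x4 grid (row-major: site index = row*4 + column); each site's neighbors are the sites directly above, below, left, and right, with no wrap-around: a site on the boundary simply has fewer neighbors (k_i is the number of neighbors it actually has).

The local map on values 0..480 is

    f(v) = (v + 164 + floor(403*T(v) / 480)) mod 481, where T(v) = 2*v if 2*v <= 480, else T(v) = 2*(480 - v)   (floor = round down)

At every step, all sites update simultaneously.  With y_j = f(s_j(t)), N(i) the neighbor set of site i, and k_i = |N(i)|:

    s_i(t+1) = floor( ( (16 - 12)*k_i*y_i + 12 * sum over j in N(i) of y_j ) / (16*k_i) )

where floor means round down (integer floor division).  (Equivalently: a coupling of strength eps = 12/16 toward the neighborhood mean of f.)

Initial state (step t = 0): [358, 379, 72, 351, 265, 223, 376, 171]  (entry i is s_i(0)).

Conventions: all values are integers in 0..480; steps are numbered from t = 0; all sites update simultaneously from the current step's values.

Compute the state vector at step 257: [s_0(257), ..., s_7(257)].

Answer: [290, 290, 290, 290, 290, 290, 290, 290]
Key observation: The state at step 8, [292, 292, 292, 292, 292, 292, 292, 292], reappears at step 10: the system is in a cycle of period 2 from step 8 on.  Therefore the state at step 257 equals the state at step 8 + ((257 - 8) mod 2) = 9, which is [290, 290, 290, 290, 290, 290, 290, 290].

Derivation:
t=0: [358, 379, 72, 351, 265, 223, 376, 171]
t=1: [263, 278, 267, 248, 274, 263, 252, 216]
t=2: [303, 306, 311, 293, 308, 307, 298, 304]
t=3: [280, 280, 283, 282, 280, 281, 281, 286]
t=4: [298, 297, 297, 295, 298, 298, 296, 296]
t=5: [286, 286, 287, 287, 286, 286, 286, 287]
t=6: [294, 294, 294, 294, 294, 294, 294, 294]
t=7: [289, 289, 289, 289, 289, 289, 289, 289]
t=8: [292, 292, 292, 292, 292, 292, 292, 292]
t=9: [290, 290, 290, 290, 290, 290, 290, 290]
t=10: [292, 292, 292, 292, 292, 292, 292, 292]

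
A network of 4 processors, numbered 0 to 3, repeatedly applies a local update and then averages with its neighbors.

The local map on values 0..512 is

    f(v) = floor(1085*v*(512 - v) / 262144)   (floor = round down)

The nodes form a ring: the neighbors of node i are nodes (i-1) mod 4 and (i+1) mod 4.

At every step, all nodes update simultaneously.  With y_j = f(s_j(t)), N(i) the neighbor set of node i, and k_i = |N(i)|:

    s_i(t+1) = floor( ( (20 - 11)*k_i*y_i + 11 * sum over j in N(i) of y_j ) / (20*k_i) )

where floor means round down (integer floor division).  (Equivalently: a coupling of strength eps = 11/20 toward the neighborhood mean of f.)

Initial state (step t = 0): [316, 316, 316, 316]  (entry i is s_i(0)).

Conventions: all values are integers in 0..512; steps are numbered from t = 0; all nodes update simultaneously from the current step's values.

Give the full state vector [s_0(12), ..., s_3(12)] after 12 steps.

Answer: [270, 270, 270, 270]

Derivation:
t=0: [316, 316, 316, 316]
t=1: [256, 256, 256, 256]
t=2: [271, 271, 271, 271]
t=3: [270, 270, 270, 270]
t=4: [270, 270, 270, 270]
t=5: [270, 270, 270, 270]
t=6: [270, 270, 270, 270]
t=7: [270, 270, 270, 270]
t=8: [270, 270, 270, 270]
t=9: [270, 270, 270, 270]
t=10: [270, 270, 270, 270]
t=11: [270, 270, 270, 270]
t=12: [270, 270, 270, 270]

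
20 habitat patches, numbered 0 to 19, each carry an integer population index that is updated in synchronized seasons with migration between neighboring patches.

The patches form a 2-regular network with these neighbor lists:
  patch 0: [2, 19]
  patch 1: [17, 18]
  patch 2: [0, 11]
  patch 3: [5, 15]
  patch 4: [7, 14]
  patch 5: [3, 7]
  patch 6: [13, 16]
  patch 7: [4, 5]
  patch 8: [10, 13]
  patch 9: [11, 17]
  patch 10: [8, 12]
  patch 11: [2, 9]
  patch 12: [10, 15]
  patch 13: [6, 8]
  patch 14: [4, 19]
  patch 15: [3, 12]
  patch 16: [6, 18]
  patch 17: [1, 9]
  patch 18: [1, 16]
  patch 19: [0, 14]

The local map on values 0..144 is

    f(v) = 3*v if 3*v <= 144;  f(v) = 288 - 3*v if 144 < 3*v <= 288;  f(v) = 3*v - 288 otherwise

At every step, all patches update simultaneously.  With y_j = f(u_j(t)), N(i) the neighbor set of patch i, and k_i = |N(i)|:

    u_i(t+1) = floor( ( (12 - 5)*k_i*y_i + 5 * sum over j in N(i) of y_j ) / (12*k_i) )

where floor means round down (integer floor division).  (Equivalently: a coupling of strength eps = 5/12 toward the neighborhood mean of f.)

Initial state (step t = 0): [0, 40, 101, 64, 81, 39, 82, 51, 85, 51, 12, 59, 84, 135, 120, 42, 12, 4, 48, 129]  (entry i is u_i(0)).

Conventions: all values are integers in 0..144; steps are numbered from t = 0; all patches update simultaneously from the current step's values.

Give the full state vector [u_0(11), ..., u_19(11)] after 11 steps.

Simulating step by step:
t=0: [0, 40, 101, 64, 81, 39, 82, 51, 85, 51, 12, 59, 84, 135, 120, 42, 12, 4, 48, 129]
t=1: [23, 102, 31, 106, 69, 116, 56, 112, 51, 104, 35, 96, 54, 83, 72, 101, 59, 60, 116, 72]
t=2: [74, 45, 68, 33, 72, 51, 101, 57, 108, 36, 115, 24, 98, 75, 73, 41, 102, 71, 61, 71]
t=3: [71, 116, 77, 111, 80, 123, 25, 111, 46, 93, 42, 82, 41, 47, 70, 93, 35, 94, 93, 71]
t=4: [71, 38, 57, 45, 53, 66, 95, 53, 136, 15, 127, 38, 99, 126, 71, 40, 78, 17, 39, 75]
t=5: [81, 101, 107, 122, 117, 107, 31, 120, 108, 60, 81, 100, 49, 78, 83, 100, 56, 62, 103, 68]
t=6: [50, 34, 31, 54, 59, 50, 90, 62, 41, 86, 63, 36, 94, 58, 53, 52, 93, 85, 40, 66]
t=7: [118, 91, 105, 129, 112, 128, 36, 111, 116, 46, 84, 88, 51, 95, 117, 104, 34, 46, 93, 108]
t=8: [51, 39, 34, 82, 50, 86, 84, 56, 43, 114, 61, 48, 91, 36, 54, 62, 83, 112, 29, 47]
t=9: [129, 96, 117, 52, 131, 51, 51, 105, 119, 71, 91, 116, 51, 97, 131, 71, 48, 63, 83, 136]
t=10: [95, 28, 69, 120, 88, 111, 109, 65, 44, 76, 51, 63, 97, 44, 108, 99, 120, 73, 52, 112]
t=11: [28, 90, 68, 53, 40, 60, 65, 68, 132, 70, 106, 87, 31, 112, 36, 20, 77, 70, 109, 36]

Answer: [28, 90, 68, 53, 40, 60, 65, 68, 132, 70, 106, 87, 31, 112, 36, 20, 77, 70, 109, 36]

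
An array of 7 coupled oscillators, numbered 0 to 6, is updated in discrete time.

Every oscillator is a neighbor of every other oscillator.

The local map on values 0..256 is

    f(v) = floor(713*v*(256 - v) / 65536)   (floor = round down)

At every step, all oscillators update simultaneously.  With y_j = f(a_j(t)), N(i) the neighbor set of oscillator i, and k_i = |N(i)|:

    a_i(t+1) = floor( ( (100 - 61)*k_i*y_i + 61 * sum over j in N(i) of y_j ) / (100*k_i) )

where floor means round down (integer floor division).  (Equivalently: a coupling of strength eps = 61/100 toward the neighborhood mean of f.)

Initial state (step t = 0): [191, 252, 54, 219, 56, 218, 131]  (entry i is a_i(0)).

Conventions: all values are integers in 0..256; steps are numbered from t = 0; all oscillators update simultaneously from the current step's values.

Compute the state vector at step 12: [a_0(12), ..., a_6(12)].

Simulating step by step:
t=0: [191, 252, 54, 219, 56, 218, 131]
t=1: [114, 78, 109, 100, 110, 101, 126]
t=2: [171, 164, 171, 169, 171, 170, 172]
t=3: [158, 160, 158, 159, 158, 159, 158]
t=4: [167, 167, 167, 167, 167, 167, 167]
t=5: [161, 161, 161, 161, 161, 161, 161]
t=6: [166, 166, 166, 166, 166, 166, 166]
t=7: [162, 162, 162, 162, 162, 162, 162]
t=8: [165, 165, 165, 165, 165, 165, 165]
t=9: [163, 163, 163, 163, 163, 163, 163]
t=10: [164, 164, 164, 164, 164, 164, 164]
t=11: [164, 164, 164, 164, 164, 164, 164]
t=12: [164, 164, 164, 164, 164, 164, 164]

Answer: [164, 164, 164, 164, 164, 164, 164]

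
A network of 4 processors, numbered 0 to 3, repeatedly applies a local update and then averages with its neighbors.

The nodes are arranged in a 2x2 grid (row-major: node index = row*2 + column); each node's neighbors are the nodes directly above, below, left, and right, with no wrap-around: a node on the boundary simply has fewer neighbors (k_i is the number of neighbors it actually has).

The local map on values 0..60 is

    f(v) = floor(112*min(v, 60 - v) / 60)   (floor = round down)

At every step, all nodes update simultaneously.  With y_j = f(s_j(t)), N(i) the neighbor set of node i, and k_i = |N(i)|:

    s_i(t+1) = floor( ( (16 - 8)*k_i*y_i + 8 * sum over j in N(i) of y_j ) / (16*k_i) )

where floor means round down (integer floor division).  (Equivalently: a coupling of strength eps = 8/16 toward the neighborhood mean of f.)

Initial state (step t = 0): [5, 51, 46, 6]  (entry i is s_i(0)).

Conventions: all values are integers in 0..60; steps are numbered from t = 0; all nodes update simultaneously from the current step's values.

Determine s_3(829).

Simulating step by step:
t=0: [5, 51, 46, 6]
t=1: [15, 13, 18, 16]
t=2: [28, 26, 30, 28]
t=3: [52, 50, 54, 52]
t=4: [14, 16, 12, 14]
t=5: [25, 27, 24, 25]
t=6: [46, 48, 45, 46]
t=7: [25, 24, 27, 25]
t=8: [46, 45, 48, 46]
t=9: [25, 27, 24, 25]

Answer: s_3(829) = 25
Key observation: The state at step 5, [25, 27, 24, 25], reappears at step 9: the system is in a cycle of period 4 from step 5 on.  Therefore the state at step 829 equals the state at step 5 + ((829 - 5) mod 4) = 5, which is [25, 27, 24, 25].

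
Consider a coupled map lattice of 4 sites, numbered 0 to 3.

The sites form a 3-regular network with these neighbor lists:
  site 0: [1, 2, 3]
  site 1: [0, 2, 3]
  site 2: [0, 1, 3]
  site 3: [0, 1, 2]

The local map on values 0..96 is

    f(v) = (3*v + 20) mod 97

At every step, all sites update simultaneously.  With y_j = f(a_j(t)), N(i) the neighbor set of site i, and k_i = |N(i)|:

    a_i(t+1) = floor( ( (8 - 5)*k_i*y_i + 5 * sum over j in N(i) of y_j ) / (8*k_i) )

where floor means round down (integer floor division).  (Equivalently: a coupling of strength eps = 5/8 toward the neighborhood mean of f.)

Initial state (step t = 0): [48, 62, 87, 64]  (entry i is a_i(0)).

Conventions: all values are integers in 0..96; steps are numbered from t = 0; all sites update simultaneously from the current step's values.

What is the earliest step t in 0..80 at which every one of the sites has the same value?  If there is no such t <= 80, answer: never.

Simulating step by step:
t=0: [48, 62, 87, 64]  (not all equal)
t=1: [49, 40, 52, 41]  (not all equal)
t=2: [61, 56, 62, 57]  (not all equal)
t=3: [44, 58, 44, 58]  (not all equal)
t=4: [32, 22, 32, 22]  (not all equal)
t=5: [46, 58, 46, 58]  (not all equal)
t=6: [35, 25, 35, 25]  (not all equal)
t=7: [55, 67, 55, 67]  (not all equal)
t=8: [62, 52, 62, 52]  (not all equal)
t=9: [39, 51, 39, 51]  (not all equal)
t=10: [55, 61, 55, 61]  (not all equal)
t=11: [55, 41, 55, 41]  (not all equal)
t=12: [70, 63, 70, 63]  (not all equal)
t=13: [27, 23, 27, 23]  (not all equal)
t=14: [39, 53, 39, 53]  (not all equal)
t=15: [57, 64, 57, 64]  (not all equal)
t=16: [62, 49, 62, 49]  (not all equal)
t=17: [36, 45, 36, 45]  (not all equal)
t=18: [42, 46, 42, 46]  (not all equal)
t=19: [54, 56, 54, 56]  (not all equal)
t=20: [87, 88, 87, 88]  (not all equal)
t=21: [88, 88, 88, 88]  (all equal)

Answer: 21
Key observation: Synchronization is absorbing here: once all sites are equal they stay equal, and step 21 is the first all-equal step.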